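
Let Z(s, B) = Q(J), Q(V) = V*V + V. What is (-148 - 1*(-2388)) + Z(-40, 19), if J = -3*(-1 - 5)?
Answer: 2582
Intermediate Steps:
J = 18 (J = -3*(-6) = 18)
Q(V) = V + V² (Q(V) = V² + V = V + V²)
Z(s, B) = 342 (Z(s, B) = 18*(1 + 18) = 18*19 = 342)
(-148 - 1*(-2388)) + Z(-40, 19) = (-148 - 1*(-2388)) + 342 = (-148 + 2388) + 342 = 2240 + 342 = 2582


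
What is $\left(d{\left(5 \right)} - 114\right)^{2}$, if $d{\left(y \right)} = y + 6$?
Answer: $10609$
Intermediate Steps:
$d{\left(y \right)} = 6 + y$
$\left(d{\left(5 \right)} - 114\right)^{2} = \left(\left(6 + 5\right) - 114\right)^{2} = \left(11 - 114\right)^{2} = \left(-103\right)^{2} = 10609$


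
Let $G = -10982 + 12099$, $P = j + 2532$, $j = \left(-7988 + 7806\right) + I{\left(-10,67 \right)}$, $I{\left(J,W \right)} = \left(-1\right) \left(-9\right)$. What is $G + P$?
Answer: $3476$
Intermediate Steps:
$I{\left(J,W \right)} = 9$
$j = -173$ ($j = \left(-7988 + 7806\right) + 9 = -182 + 9 = -173$)
$P = 2359$ ($P = -173 + 2532 = 2359$)
$G = 1117$
$G + P = 1117 + 2359 = 3476$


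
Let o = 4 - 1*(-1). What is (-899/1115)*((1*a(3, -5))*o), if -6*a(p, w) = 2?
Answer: 899/669 ≈ 1.3438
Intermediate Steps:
a(p, w) = -1/3 (a(p, w) = -1/6*2 = -1/3)
o = 5 (o = 4 + 1 = 5)
(-899/1115)*((1*a(3, -5))*o) = (-899/1115)*((1*(-1/3))*5) = (-899*1/1115)*(-1/3*5) = -899/1115*(-5/3) = 899/669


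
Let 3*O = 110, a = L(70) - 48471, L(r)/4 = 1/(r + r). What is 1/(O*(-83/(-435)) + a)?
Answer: -9135/442718414 ≈ -2.0634e-5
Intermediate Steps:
L(r) = 2/r (L(r) = 4/(r + r) = 4/((2*r)) = 4*(1/(2*r)) = 2/r)
a = -1696484/35 (a = 2/70 - 48471 = 2*(1/70) - 48471 = 1/35 - 48471 = -1696484/35 ≈ -48471.)
O = 110/3 (O = (1/3)*110 = 110/3 ≈ 36.667)
1/(O*(-83/(-435)) + a) = 1/(110*(-83/(-435))/3 - 1696484/35) = 1/(110*(-83*(-1/435))/3 - 1696484/35) = 1/((110/3)*(83/435) - 1696484/35) = 1/(1826/261 - 1696484/35) = 1/(-442718414/9135) = -9135/442718414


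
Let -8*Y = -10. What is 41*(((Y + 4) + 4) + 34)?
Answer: 7093/4 ≈ 1773.3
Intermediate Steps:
Y = 5/4 (Y = -⅛*(-10) = 5/4 ≈ 1.2500)
41*(((Y + 4) + 4) + 34) = 41*(((5/4 + 4) + 4) + 34) = 41*((21/4 + 4) + 34) = 41*(37/4 + 34) = 41*(173/4) = 7093/4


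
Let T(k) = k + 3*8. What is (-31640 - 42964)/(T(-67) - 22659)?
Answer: 37302/11351 ≈ 3.2862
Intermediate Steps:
T(k) = 24 + k (T(k) = k + 24 = 24 + k)
(-31640 - 42964)/(T(-67) - 22659) = (-31640 - 42964)/((24 - 67) - 22659) = -74604/(-43 - 22659) = -74604/(-22702) = -74604*(-1/22702) = 37302/11351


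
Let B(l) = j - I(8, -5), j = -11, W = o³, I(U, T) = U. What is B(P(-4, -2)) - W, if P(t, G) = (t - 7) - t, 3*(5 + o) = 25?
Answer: -1513/27 ≈ -56.037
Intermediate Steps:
o = 10/3 (o = -5 + (⅓)*25 = -5 + 25/3 = 10/3 ≈ 3.3333)
P(t, G) = -7 (P(t, G) = (-7 + t) - t = -7)
W = 1000/27 (W = (10/3)³ = 1000/27 ≈ 37.037)
B(l) = -19 (B(l) = -11 - 1*8 = -11 - 8 = -19)
B(P(-4, -2)) - W = -19 - 1*1000/27 = -19 - 1000/27 = -1513/27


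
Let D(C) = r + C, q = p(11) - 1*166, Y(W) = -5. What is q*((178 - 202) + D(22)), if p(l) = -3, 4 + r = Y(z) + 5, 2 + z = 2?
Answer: 1014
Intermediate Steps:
z = 0 (z = -2 + 2 = 0)
r = -4 (r = -4 + (-5 + 5) = -4 + 0 = -4)
q = -169 (q = -3 - 1*166 = -3 - 166 = -169)
D(C) = -4 + C
q*((178 - 202) + D(22)) = -169*((178 - 202) + (-4 + 22)) = -169*(-24 + 18) = -169*(-6) = 1014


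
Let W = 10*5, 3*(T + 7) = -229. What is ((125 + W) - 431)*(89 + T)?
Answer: -4352/3 ≈ -1450.7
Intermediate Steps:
T = -250/3 (T = -7 + (⅓)*(-229) = -7 - 229/3 = -250/3 ≈ -83.333)
W = 50
((125 + W) - 431)*(89 + T) = ((125 + 50) - 431)*(89 - 250/3) = (175 - 431)*(17/3) = -256*17/3 = -4352/3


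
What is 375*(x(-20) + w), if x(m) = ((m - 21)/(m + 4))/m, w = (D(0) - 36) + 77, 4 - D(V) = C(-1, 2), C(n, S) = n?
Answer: 1100925/64 ≈ 17202.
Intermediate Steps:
D(V) = 5 (D(V) = 4 - 1*(-1) = 4 + 1 = 5)
w = 46 (w = (5 - 36) + 77 = -31 + 77 = 46)
x(m) = (-21 + m)/(m*(4 + m)) (x(m) = ((-21 + m)/(4 + m))/m = (-21 + m)/(m*(4 + m)))
375*(x(-20) + w) = 375*((-21 - 20)/((-20)*(4 - 20)) + 46) = 375*(-1/20*(-41)/(-16) + 46) = 375*(-1/20*(-1/16)*(-41) + 46) = 375*(-41/320 + 46) = 375*(14679/320) = 1100925/64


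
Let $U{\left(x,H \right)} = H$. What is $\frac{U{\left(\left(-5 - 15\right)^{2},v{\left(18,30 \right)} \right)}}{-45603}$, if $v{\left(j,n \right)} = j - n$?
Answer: $\frac{4}{15201} \approx 0.00026314$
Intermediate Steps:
$\frac{U{\left(\left(-5 - 15\right)^{2},v{\left(18,30 \right)} \right)}}{-45603} = \frac{18 - 30}{-45603} = \left(18 - 30\right) \left(- \frac{1}{45603}\right) = \left(-12\right) \left(- \frac{1}{45603}\right) = \frac{4}{15201}$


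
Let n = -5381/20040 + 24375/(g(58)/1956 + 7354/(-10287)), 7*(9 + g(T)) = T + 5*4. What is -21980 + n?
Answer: -37695453396864401/671584908840 ≈ -56129.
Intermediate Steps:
g(T) = -43/7 + T/7 (g(T) = -9 + (T + 5*4)/7 = -9 + (T + 20)/7 = -9 + (20 + T)/7 = -9 + (20/7 + T/7) = -43/7 + T/7)
n = -22934017100561201/671584908840 (n = -5381/20040 + 24375/((-43/7 + (⅐)*58)/1956 + 7354/(-10287)) = -5381*1/20040 + 24375/((-43/7 + 58/7)*(1/1956) + 7354*(-1/10287)) = -5381/20040 + 24375/((15/7)*(1/1956) - 7354/10287) = -5381/20040 + 24375/(5/4564 - 7354/10287) = -5381/20040 + 24375/(-33512221/46949868) = -5381/20040 + 24375*(-46949868/33512221) = -5381/20040 - 1144403032500/33512221 = -22934017100561201/671584908840 ≈ -34149.)
-21980 + n = -21980 - 22934017100561201/671584908840 = -37695453396864401/671584908840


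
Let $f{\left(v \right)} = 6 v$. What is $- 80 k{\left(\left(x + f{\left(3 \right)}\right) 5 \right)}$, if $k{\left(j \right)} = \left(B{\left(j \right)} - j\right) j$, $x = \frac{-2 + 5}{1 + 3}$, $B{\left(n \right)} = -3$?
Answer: $725625$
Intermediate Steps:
$x = \frac{3}{4} \approx 0.75$
$k{\left(j \right)} = j \left(-3 - j\right)$ ($k{\left(j \right)} = \left(-3 - j\right) j = j \left(-3 - j\right)$)
$- 80 k{\left(\left(x + f{\left(3 \right)}\right) 5 \right)} = - 80 \left(- \left(\frac{3}{4} + 6 \cdot 3\right) 5 \left(3 + \left(\frac{3}{4} + 6 \cdot 3\right) 5\right)\right) = - 80 \left(- \left(\frac{3}{4} + 18\right) 5 \left(3 + \left(\frac{3}{4} + 18\right) 5\right)\right) = - 80 \left(- \frac{75}{4} \cdot 5 \left(3 + \frac{75}{4} \cdot 5\right)\right) = - 80 \left(\left(-1\right) \frac{375}{4} \left(3 + \frac{375}{4}\right)\right) = - 80 \left(\left(-1\right) \frac{375}{4} \cdot \frac{387}{4}\right) = \left(-80\right) \left(- \frac{145125}{16}\right) = 725625$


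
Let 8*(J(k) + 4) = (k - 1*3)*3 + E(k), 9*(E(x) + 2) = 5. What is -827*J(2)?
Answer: 33907/9 ≈ 3767.4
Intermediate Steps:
E(x) = -13/9 (E(x) = -2 + (⅑)*5 = -2 + 5/9 = -13/9)
J(k) = -191/36 + 3*k/8 (J(k) = -4 + ((k - 1*3)*3 - 13/9)/8 = -4 + ((k - 3)*3 - 13/9)/8 = -4 + ((-3 + k)*3 - 13/9)/8 = -4 + ((-9 + 3*k) - 13/9)/8 = -4 + (-94/9 + 3*k)/8 = -4 + (-47/36 + 3*k/8) = -191/36 + 3*k/8)
-827*J(2) = -827*(-191/36 + (3/8)*2) = -827*(-191/36 + ¾) = -827*(-41/9) = 33907/9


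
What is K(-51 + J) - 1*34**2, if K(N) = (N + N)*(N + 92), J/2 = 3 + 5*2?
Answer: -4506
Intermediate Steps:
J = 26 (J = 2*(3 + 5*2) = 2*(3 + 10) = 2*13 = 26)
K(N) = 2*N*(92 + N) (K(N) = (2*N)*(92 + N) = 2*N*(92 + N))
K(-51 + J) - 1*34**2 = 2*(-51 + 26)*(92 + (-51 + 26)) - 1*34**2 = 2*(-25)*(92 - 25) - 1*1156 = 2*(-25)*67 - 1156 = -3350 - 1156 = -4506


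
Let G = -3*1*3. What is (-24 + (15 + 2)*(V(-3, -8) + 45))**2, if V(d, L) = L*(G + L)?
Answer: 9320809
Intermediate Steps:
G = -9 (G = -3*3 = -9)
V(d, L) = L*(-9 + L)
(-24 + (15 + 2)*(V(-3, -8) + 45))**2 = (-24 + (15 + 2)*(-8*(-9 - 8) + 45))**2 = (-24 + 17*(-8*(-17) + 45))**2 = (-24 + 17*(136 + 45))**2 = (-24 + 17*181)**2 = (-24 + 3077)**2 = 3053**2 = 9320809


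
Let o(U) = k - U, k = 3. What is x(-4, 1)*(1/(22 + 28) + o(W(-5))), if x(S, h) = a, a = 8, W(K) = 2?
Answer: 204/25 ≈ 8.1600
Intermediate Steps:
x(S, h) = 8
o(U) = 3 - U
x(-4, 1)*(1/(22 + 28) + o(W(-5))) = 8*(1/(22 + 28) + (3 - 1*2)) = 8*(1/50 + (3 - 2)) = 8*(1/50 + 1) = 8*(51/50) = 204/25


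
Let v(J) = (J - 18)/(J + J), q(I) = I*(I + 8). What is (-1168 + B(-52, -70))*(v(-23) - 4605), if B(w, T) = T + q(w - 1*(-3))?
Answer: -163289319/46 ≈ -3.5498e+6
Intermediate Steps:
q(I) = I*(8 + I)
B(w, T) = T + (3 + w)*(11 + w) (B(w, T) = T + (w - 1*(-3))*(8 + (w - 1*(-3))) = T + (w + 3)*(8 + (w + 3)) = T + (3 + w)*(8 + (3 + w)) = T + (3 + w)*(11 + w))
v(J) = (-18 + J)/(2*J) (v(J) = (-18 + J)/((2*J)) = (-18 + J)*(1/(2*J)) = (-18 + J)/(2*J))
(-1168 + B(-52, -70))*(v(-23) - 4605) = (-1168 + (-70 + (3 - 52)*(11 - 52)))*((½)*(-18 - 23)/(-23) - 4605) = (-1168 + (-70 - 49*(-41)))*((½)*(-1/23)*(-41) - 4605) = (-1168 + (-70 + 2009))*(41/46 - 4605) = (-1168 + 1939)*(-211789/46) = 771*(-211789/46) = -163289319/46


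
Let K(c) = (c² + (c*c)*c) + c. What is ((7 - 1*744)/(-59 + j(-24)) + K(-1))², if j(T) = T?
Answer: 427716/6889 ≈ 62.087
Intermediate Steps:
K(c) = c + c² + c³ (K(c) = (c² + c²*c) + c = (c² + c³) + c = c + c² + c³)
((7 - 1*744)/(-59 + j(-24)) + K(-1))² = ((7 - 1*744)/(-59 - 24) - (1 - 1 + (-1)²))² = ((7 - 744)/(-83) - (1 - 1 + 1))² = (-737*(-1/83) - 1*1)² = (737/83 - 1)² = (654/83)² = 427716/6889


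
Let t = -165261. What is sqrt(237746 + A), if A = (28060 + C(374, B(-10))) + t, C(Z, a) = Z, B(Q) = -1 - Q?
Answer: sqrt(100919) ≈ 317.68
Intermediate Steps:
A = -136827 (A = (28060 + 374) - 165261 = 28434 - 165261 = -136827)
sqrt(237746 + A) = sqrt(237746 - 136827) = sqrt(100919)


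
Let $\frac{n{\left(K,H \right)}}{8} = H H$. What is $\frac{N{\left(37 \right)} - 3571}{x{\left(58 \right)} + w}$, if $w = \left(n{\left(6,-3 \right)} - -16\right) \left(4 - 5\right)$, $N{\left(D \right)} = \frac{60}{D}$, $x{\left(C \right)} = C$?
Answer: $\frac{132067}{1110} \approx 118.98$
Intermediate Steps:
$n{\left(K,H \right)} = 8 H^{2}$ ($n{\left(K,H \right)} = 8 H H = 8 H^{2}$)
$w = -88$ ($w = \left(8 \left(-3\right)^{2} - -16\right) \left(4 - 5\right) = \left(8 \cdot 9 + 16\right) \left(-1\right) = \left(72 + 16\right) \left(-1\right) = 88 \left(-1\right) = -88$)
$\frac{N{\left(37 \right)} - 3571}{x{\left(58 \right)} + w} = \frac{\frac{60}{37} - 3571}{58 - 88} = \frac{60 \cdot \frac{1}{37} - 3571}{-30} = \left(\frac{60}{37} - 3571\right) \left(- \frac{1}{30}\right) = \left(- \frac{132067}{37}\right) \left(- \frac{1}{30}\right) = \frac{132067}{1110}$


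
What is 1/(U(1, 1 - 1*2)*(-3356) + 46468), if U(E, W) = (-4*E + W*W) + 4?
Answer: 1/43112 ≈ 2.3195e-5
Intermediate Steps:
U(E, W) = 4 + W² - 4*E (U(E, W) = (-4*E + W²) + 4 = (W² - 4*E) + 4 = 4 + W² - 4*E)
1/(U(1, 1 - 1*2)*(-3356) + 46468) = 1/((4 + (1 - 1*2)² - 4*1)*(-3356) + 46468) = 1/((4 + (1 - 2)² - 4)*(-3356) + 46468) = 1/((4 + (-1)² - 4)*(-3356) + 46468) = 1/((4 + 1 - 4)*(-3356) + 46468) = 1/(1*(-3356) + 46468) = 1/(-3356 + 46468) = 1/43112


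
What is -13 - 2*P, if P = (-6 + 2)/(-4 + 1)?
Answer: -47/3 ≈ -15.667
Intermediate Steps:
P = 4/3 (P = -4/(-3) = -4*(-1/3) = 4/3 ≈ 1.3333)
-13 - 2*P = -13 - 2*4/3 = -13 - 8/3 = -47/3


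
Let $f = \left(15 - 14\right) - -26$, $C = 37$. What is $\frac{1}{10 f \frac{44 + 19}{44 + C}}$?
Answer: $\frac{1}{210} \approx 0.0047619$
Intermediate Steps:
$f = 27$ ($f = 1 + 26 = 27$)
$\frac{1}{10 f \frac{44 + 19}{44 + C}} = \frac{1}{10 \cdot 27 \frac{44 + 19}{44 + 37}} = \frac{1}{270 \cdot \frac{63}{81}} = \frac{1}{270 \cdot 63 \cdot \frac{1}{81}} = \frac{1}{270 \cdot \frac{7}{9}} = \frac{1}{210}$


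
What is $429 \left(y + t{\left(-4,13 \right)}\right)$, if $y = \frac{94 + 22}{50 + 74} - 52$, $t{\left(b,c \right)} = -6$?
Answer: $- \frac{758901}{31} \approx -24481.0$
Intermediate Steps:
$y = - \frac{1583}{31}$ ($y = \frac{116}{124} - 52 = 116 \cdot \frac{1}{124} - 52 = \frac{29}{31} - 52 = - \frac{1583}{31} \approx -51.065$)
$429 \left(y + t{\left(-4,13 \right)}\right) = 429 \left(- \frac{1583}{31} - 6\right) = 429 \left(- \frac{1769}{31}\right) = - \frac{758901}{31}$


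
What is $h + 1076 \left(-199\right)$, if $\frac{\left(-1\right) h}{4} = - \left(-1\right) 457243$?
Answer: $-2043096$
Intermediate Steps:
$h = -1828972$ ($h = - 4 \left(- \left(-1\right) 457243\right) = - 4 \left(\left(-1\right) \left(-457243\right)\right) = \left(-4\right) 457243 = -1828972$)
$h + 1076 \left(-199\right) = -1828972 + 1076 \left(-199\right) = -1828972 - 214124 = -2043096$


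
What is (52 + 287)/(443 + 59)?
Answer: 339/502 ≈ 0.67530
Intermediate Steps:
(52 + 287)/(443 + 59) = 339/502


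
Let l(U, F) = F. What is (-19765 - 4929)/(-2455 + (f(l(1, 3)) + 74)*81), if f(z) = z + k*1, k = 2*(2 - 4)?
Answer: -12347/1729 ≈ -7.1411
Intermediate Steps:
k = -4 (k = 2*(-2) = -4)
f(z) = -4 + z (f(z) = z - 4*1 = z - 4 = -4 + z)
(-19765 - 4929)/(-2455 + (f(l(1, 3)) + 74)*81) = (-19765 - 4929)/(-2455 + ((-4 + 3) + 74)*81) = -24694/(-2455 + (-1 + 74)*81) = -24694/(-2455 + 73*81) = -24694/(-2455 + 5913) = -24694/3458 = -24694*1/3458 = -12347/1729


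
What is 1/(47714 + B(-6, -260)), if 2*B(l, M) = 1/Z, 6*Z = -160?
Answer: 160/7634237 ≈ 2.0958e-5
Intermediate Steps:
Z = -80/3 (Z = (1/6)*(-160) = -80/3 ≈ -26.667)
B(l, M) = -3/160 (B(l, M) = 1/(2*(-80/3)) = (1/2)*(-3/80) = -3/160)
1/(47714 + B(-6, -260)) = 1/(47714 - 3/160) = 1/(7634237/160) = 160/7634237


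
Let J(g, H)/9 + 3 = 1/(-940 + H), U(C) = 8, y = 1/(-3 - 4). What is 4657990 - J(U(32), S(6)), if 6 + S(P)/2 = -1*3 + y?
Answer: 10415326033/2236 ≈ 4.6580e+6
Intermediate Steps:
y = -⅐ (y = 1/(-7) = -⅐ ≈ -0.14286)
S(P) = -128/7 (S(P) = -12 + 2*(-1*3 - ⅐) = -12 + 2*(-3 - ⅐) = -12 + 2*(-22/7) = -12 - 44/7 = -128/7)
J(g, H) = -27 + 9/(-940 + H)
4657990 - J(U(32), S(6)) = 4657990 - 9*(2821 - 3*(-128/7))/(-940 - 128/7) = 4657990 - 9*(2821 + 384/7)/(-6708/7) = 4657990 - 9*(-7)*20131/(6708*7) = 4657990 - 1*(-60393/2236) = 4657990 + 60393/2236 = 10415326033/2236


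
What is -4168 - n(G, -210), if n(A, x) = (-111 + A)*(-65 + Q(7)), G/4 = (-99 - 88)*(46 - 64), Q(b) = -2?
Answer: 890483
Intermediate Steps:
G = 13464 (G = 4*((-99 - 88)*(46 - 64)) = 4*(-187*(-18)) = 4*3366 = 13464)
n(A, x) = 7437 - 67*A (n(A, x) = (-111 + A)*(-65 - 2) = (-111 + A)*(-67) = 7437 - 67*A)
-4168 - n(G, -210) = -4168 - (7437 - 67*13464) = -4168 - (7437 - 902088) = -4168 - 1*(-894651) = -4168 + 894651 = 890483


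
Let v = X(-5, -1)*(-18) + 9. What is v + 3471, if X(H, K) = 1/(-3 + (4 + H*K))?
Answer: 3477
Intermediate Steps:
X(H, K) = 1/(1 + H*K)
v = 6 (v = -18/(1 - 5*(-1)) + 9 = -18/(1 + 5) + 9 = -18/6 + 9 = (1/6)*(-18) + 9 = -3 + 9 = 6)
v + 3471 = 6 + 3471 = 3477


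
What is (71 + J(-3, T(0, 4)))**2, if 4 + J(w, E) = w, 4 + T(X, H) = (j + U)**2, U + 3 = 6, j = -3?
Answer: 4096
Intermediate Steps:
U = 3 (U = -3 + 6 = 3)
T(X, H) = -4 (T(X, H) = -4 + (-3 + 3)**2 = -4 + 0**2 = -4 + 0 = -4)
J(w, E) = -4 + w
(71 + J(-3, T(0, 4)))**2 = (71 + (-4 - 3))**2 = (71 - 7)**2 = 64**2 = 4096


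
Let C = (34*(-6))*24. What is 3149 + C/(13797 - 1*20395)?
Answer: 10390999/3299 ≈ 3149.7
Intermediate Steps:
C = -4896 (C = -204*24 = -4896)
3149 + C/(13797 - 1*20395) = 3149 - 4896/(13797 - 1*20395) = 3149 - 4896/(13797 - 20395) = 3149 - 4896/(-6598) = 3149 - 4896*(-1/6598) = 3149 + 2448/3299 = 10390999/3299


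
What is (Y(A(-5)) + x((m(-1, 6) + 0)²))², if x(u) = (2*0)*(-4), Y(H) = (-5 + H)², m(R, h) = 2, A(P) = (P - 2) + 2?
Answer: 10000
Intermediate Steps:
A(P) = P (A(P) = (-2 + P) + 2 = P)
x(u) = 0 (x(u) = 0*(-4) = 0)
(Y(A(-5)) + x((m(-1, 6) + 0)²))² = ((-5 - 5)² + 0)² = ((-10)² + 0)² = (100 + 0)² = 100² = 10000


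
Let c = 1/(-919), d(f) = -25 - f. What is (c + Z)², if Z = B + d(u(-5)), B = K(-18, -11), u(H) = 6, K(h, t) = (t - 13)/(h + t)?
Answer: 646663655716/710275801 ≈ 910.44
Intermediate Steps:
K(h, t) = (-13 + t)/(h + t)
B = 24/29 (B = (-13 - 11)/(-18 - 11) = -24/(-29) = -1/29*(-24) = 24/29 ≈ 0.82759)
c = -1/919 ≈ -0.0010881
Z = -875/29 (Z = 24/29 + (-25 - 1*6) = 24/29 + (-25 - 6) = 24/29 - 31 = -875/29 ≈ -30.172)
(c + Z)² = (-1/919 - 875/29)² = (-804154/26651)² = 646663655716/710275801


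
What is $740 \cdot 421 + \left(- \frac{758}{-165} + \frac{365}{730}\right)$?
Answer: $\frac{102809881}{330} \approx 3.1155 \cdot 10^{5}$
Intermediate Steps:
$740 \cdot 421 + \left(- \frac{758}{-165} + \frac{365}{730}\right) = 311540 + \left(\left(-758\right) \left(- \frac{1}{165}\right) + 365 \cdot \frac{1}{730}\right) = 311540 + \left(\frac{758}{165} + \frac{1}{2}\right) = 311540 + \frac{1681}{330} = \frac{102809881}{330}$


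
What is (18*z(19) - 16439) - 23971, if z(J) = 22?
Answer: -40014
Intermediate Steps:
(18*z(19) - 16439) - 23971 = (18*22 - 16439) - 23971 = (396 - 16439) - 23971 = -16043 - 23971 = -40014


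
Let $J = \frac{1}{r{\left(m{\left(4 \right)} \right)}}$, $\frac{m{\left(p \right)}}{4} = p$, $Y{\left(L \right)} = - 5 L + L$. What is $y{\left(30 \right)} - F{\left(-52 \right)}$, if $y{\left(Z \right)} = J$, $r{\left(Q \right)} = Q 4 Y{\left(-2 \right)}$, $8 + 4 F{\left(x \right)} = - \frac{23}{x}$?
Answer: $\frac{12589}{6656} \approx 1.8914$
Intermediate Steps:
$F{\left(x \right)} = -2 - \frac{23}{4 x}$ ($F{\left(x \right)} = -2 + \frac{\left(-23\right) \frac{1}{x}}{4} = -2 - \frac{23}{4 x}$)
$Y{\left(L \right)} = - 4 L$
$m{\left(p \right)} = 4 p$
$r{\left(Q \right)} = 32 Q$ ($r{\left(Q \right)} = Q 4 \left(\left(-4\right) \left(-2\right)\right) = 4 Q 8 = 32 Q$)
$J = \frac{1}{512}$ ($J = \frac{1}{32 \cdot 4 \cdot 4} = \frac{1}{32 \cdot 16} = \frac{1}{512} \approx 0.0019531$)
$y{\left(Z \right)} = \frac{1}{512}$
$y{\left(30 \right)} - F{\left(-52 \right)} = \frac{1}{512} - \left(-2 - \frac{23}{4 \left(-52\right)}\right) = \frac{1}{512} - \left(-2 - - \frac{23}{208}\right) = \frac{1}{512} - \left(-2 + \frac{23}{208}\right) = \frac{1}{512} - - \frac{393}{208} = \frac{1}{512} + \frac{393}{208} = \frac{12589}{6656}$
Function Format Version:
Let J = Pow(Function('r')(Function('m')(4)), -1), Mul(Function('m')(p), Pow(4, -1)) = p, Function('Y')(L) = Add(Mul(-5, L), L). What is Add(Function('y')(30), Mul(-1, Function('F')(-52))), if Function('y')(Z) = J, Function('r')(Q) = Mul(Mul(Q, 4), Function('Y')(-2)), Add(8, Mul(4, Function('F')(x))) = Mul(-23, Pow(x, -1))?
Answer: Rational(12589, 6656) ≈ 1.8914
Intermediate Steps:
Function('F')(x) = Add(-2, Mul(Rational(-23, 4), Pow(x, -1))) (Function('F')(x) = Add(-2, Mul(Rational(1, 4), Mul(-23, Pow(x, -1)))) = Add(-2, Mul(Rational(-23, 4), Pow(x, -1))))
Function('Y')(L) = Mul(-4, L)
Function('m')(p) = Mul(4, p)
Function('r')(Q) = Mul(32, Q) (Function('r')(Q) = Mul(Mul(Q, 4), Mul(-4, -2)) = Mul(Mul(4, Q), 8) = Mul(32, Q))
J = Rational(1, 512) (J = Pow(Mul(32, Mul(4, 4)), -1) = Pow(Mul(32, 16), -1) = Pow(512, -1) = Rational(1, 512) ≈ 0.0019531)
Function('y')(Z) = Rational(1, 512)
Add(Function('y')(30), Mul(-1, Function('F')(-52))) = Add(Rational(1, 512), Mul(-1, Add(-2, Mul(Rational(-23, 4), Pow(-52, -1))))) = Add(Rational(1, 512), Mul(-1, Add(-2, Mul(Rational(-23, 4), Rational(-1, 52))))) = Add(Rational(1, 512), Mul(-1, Add(-2, Rational(23, 208)))) = Add(Rational(1, 512), Mul(-1, Rational(-393, 208))) = Add(Rational(1, 512), Rational(393, 208)) = Rational(12589, 6656)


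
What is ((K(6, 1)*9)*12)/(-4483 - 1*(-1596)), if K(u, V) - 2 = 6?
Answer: -864/2887 ≈ -0.29927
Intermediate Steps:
K(u, V) = 8 (K(u, V) = 2 + 6 = 8)
((K(6, 1)*9)*12)/(-4483 - 1*(-1596)) = ((8*9)*12)/(-4483 - 1*(-1596)) = (72*12)/(-4483 + 1596) = 864/(-2887) = 864*(-1/2887) = -864/2887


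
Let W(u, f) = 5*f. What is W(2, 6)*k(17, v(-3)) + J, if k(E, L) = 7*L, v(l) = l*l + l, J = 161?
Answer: 1421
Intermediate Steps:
v(l) = l + l**2 (v(l) = l**2 + l = l + l**2)
W(2, 6)*k(17, v(-3)) + J = (5*6)*(7*(-3*(1 - 3))) + 161 = 30*(7*(-3*(-2))) + 161 = 30*(7*6) + 161 = 30*42 + 161 = 1260 + 161 = 1421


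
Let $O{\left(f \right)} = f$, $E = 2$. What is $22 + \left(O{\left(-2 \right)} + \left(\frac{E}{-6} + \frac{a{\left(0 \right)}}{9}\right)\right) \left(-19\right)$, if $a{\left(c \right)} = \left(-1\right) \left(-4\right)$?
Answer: $\frac{521}{9} \approx 57.889$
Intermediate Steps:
$a{\left(c \right)} = 4$
$22 + \left(O{\left(-2 \right)} + \left(\frac{E}{-6} + \frac{a{\left(0 \right)}}{9}\right)\right) \left(-19\right) = 22 + \left(-2 + \left(\frac{2}{-6} + \frac{4}{9}\right)\right) \left(-19\right) = 22 + \left(-2 + \left(2 \left(- \frac{1}{6}\right) + 4 \cdot \frac{1}{9}\right)\right) \left(-19\right) = 22 + \left(-2 + \left(- \frac{1}{3} + \frac{4}{9}\right)\right) \left(-19\right) = 22 + \left(-2 + \frac{1}{9}\right) \left(-19\right) = 22 - - \frac{323}{9} = 22 + \frac{323}{9} = \frac{521}{9}$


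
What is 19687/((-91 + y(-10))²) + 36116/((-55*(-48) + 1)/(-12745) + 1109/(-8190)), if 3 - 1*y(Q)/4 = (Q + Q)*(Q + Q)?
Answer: -2125468852819376447/20164033645759 ≈ -1.0541e+5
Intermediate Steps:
y(Q) = 12 - 16*Q² (y(Q) = 12 - 4*(Q + Q)*(Q + Q) = 12 - 4*2*Q*2*Q = 12 - 16*Q²)
19687/((-91 + y(-10))²) + 36116/((-55*(-48) + 1)/(-12745) + 1109/(-8190)) = 19687/((-91 + (12 - 16*(-10)²))²) + 36116/((-55*(-48) + 1)/(-12745) + 1109/(-8190)) = 19687/((-91 + (12 - 16*100))²) + 36116/((2640 + 1)*(-1/12745) + 1109*(-1/8190)) = 19687/((-91 + (12 - 1600))²) + 36116/(2641*(-1/12745) - 1109/8190) = 19687/((-91 - 1588)²) + 36116/(-2641/12745 - 1109/8190) = 19687/((-1679)²) + 36116/(-7152799/20876310) = 19687/2819041 + 36116*(-20876310/7152799) = 19687*(1/2819041) - 753968811960/7152799 = 19687/2819041 - 753968811960/7152799 = -2125468852819376447/20164033645759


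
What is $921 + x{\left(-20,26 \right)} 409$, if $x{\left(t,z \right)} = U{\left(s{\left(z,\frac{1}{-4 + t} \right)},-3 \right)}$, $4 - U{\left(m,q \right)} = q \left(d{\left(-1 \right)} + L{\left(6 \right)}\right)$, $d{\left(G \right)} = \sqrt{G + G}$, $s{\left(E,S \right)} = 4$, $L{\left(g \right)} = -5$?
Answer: $-3578 + 1227 i \sqrt{2} \approx -3578.0 + 1735.2 i$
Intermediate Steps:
$d{\left(G \right)} = \sqrt{2} \sqrt{G}$ ($d{\left(G \right)} = \sqrt{2 G} = \sqrt{2} \sqrt{G}$)
$U{\left(m,q \right)} = 4 - q \left(-5 + i \sqrt{2}\right)$ ($U{\left(m,q \right)} = 4 - q \left(\sqrt{2} \sqrt{-1} - 5\right) = 4 - q \left(\sqrt{2} i - 5\right) = 4 - q \left(i \sqrt{2} - 5\right) = 4 - q \left(-5 + i \sqrt{2}\right)$)
$x{\left(t,z \right)} = -11 + 3 i \sqrt{2}$ ($x{\left(t,z \right)} = 4 + 5 \left(-3\right) - i \left(-3\right) \sqrt{2} = 4 - 15 + 3 i \sqrt{2} = -11 + 3 i \sqrt{2}$)
$921 + x{\left(-20,26 \right)} 409 = 921 + \left(-11 + 3 i \sqrt{2}\right) 409 = 921 - \left(4499 - 1227 i \sqrt{2}\right) = -3578 + 1227 i \sqrt{2}$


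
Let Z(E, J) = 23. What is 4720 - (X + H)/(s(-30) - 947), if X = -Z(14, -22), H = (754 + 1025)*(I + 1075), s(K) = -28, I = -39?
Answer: 6445021/975 ≈ 6610.3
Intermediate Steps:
H = 1843044 (H = (754 + 1025)*(-39 + 1075) = 1779*1036 = 1843044)
X = -23 (X = -1*23 = -23)
4720 - (X + H)/(s(-30) - 947) = 4720 - (-23 + 1843044)/(-28 - 947) = 4720 - 1843021/(-975) = 4720 - 1843021*(-1)/975 = 4720 - 1*(-1843021/975) = 4720 + 1843021/975 = 6445021/975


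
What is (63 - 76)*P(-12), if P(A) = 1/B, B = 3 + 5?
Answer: -13/8 ≈ -1.6250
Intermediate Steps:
B = 8
P(A) = 1/8
(63 - 76)*P(-12) = (63 - 76)*(1/8) = -13*1/8 = -13/8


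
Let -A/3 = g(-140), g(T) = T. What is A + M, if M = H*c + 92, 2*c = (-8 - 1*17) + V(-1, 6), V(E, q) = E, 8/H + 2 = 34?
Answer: 2035/4 ≈ 508.75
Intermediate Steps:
H = ¼ (H = 8/(-2 + 34) = 8/32 = 8*(1/32) = ¼ ≈ 0.25000)
A = 420 (A = -3*(-140) = 420)
c = -13 (c = ((-8 - 1*17) - 1)/2 = ((-8 - 17) - 1)/2 = (-25 - 1)/2 = (½)*(-26) = -13)
M = 355/4 (M = (¼)*(-13) + 92 = -13/4 + 92 = 355/4 ≈ 88.750)
A + M = 420 + 355/4 = 2035/4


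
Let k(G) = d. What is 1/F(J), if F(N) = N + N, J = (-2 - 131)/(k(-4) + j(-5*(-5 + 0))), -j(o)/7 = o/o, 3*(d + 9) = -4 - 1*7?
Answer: 59/798 ≈ 0.073935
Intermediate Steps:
d = -38/3 (d = -9 + (-4 - 1*7)/3 = -9 + (-4 - 7)/3 = -9 + (⅓)*(-11) = -9 - 11/3 = -38/3 ≈ -12.667)
j(o) = -7 (j(o) = -7*o/o = -7*1 = -7)
k(G) = -38/3
J = 399/59 (J = (-2 - 131)/(-38/3 - 7) = -133/(-59/3) = -133*(-3/59) = 399/59 ≈ 6.7627)
F(N) = 2*N
1/F(J) = 1/(2*(399/59)) = 1/(798/59) = 59/798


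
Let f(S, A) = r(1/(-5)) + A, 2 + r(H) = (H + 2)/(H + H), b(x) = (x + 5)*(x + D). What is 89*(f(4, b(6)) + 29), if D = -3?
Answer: 9879/2 ≈ 4939.5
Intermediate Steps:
b(x) = (-3 + x)*(5 + x) (b(x) = (x + 5)*(x - 3) = (5 + x)*(-3 + x) = (-3 + x)*(5 + x))
r(H) = -2 + (2 + H)/(2*H) (r(H) = -2 + (H + 2)/(H + H) = -2 + (2 + H)/((2*H)) = -2 + (2 + H)*(1/(2*H)) = -2 + (2 + H)/(2*H))
f(S, A) = -13/2 + A (f(S, A) = (-3/2 + 1/(1/(-5))) + A = (-3/2 + 1/(-⅕)) + A = (-3/2 - 5) + A = -13/2 + A)
89*(f(4, b(6)) + 29) = 89*((-13/2 + (-15 + 6² + 2*6)) + 29) = 89*((-13/2 + (-15 + 36 + 12)) + 29) = 89*((-13/2 + 33) + 29) = 89*(53/2 + 29) = 89*(111/2) = 9879/2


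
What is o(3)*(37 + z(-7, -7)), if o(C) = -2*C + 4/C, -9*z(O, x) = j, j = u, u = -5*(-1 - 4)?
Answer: -4312/27 ≈ -159.70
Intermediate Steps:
u = 25 (u = -5*(-5) = 25)
j = 25
z(O, x) = -25/9 (z(O, x) = -⅑*25 = -25/9)
o(3)*(37 + z(-7, -7)) = (-2*3 + 4/3)*(37 - 25/9) = (-6 + 4*(⅓))*(308/9) = (-6 + 4/3)*(308/9) = -14/3*308/9 = -4312/27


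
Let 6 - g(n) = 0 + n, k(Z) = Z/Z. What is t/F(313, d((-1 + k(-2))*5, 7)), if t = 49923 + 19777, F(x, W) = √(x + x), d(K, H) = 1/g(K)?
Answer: 34850*√626/313 ≈ 2785.8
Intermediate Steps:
k(Z) = 1
g(n) = 6 - n (g(n) = 6 - (0 + n) = 6 - n)
d(K, H) = 1/(6 - K)
F(x, W) = √2*√x (F(x, W) = √(2*x) = √2*√x)
t = 69700
t/F(313, d((-1 + k(-2))*5, 7)) = 69700/((√2*√313)) = 69700/(√626) = 69700*(√626/626) = 34850*√626/313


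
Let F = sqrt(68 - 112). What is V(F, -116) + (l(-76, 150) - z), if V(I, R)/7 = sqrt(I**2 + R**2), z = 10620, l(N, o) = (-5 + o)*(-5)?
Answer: -11345 + 14*sqrt(3353) ≈ -10534.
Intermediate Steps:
l(N, o) = 25 - 5*o
F = 2*I*sqrt(11) (F = sqrt(-44) = 2*I*sqrt(11) ≈ 6.6332*I)
V(I, R) = 7*sqrt(I**2 + R**2)
V(F, -116) + (l(-76, 150) - z) = 7*sqrt((2*I*sqrt(11))**2 + (-116)**2) + ((25 - 5*150) - 1*10620) = 7*sqrt(-44 + 13456) + ((25 - 750) - 10620) = 7*sqrt(13412) + (-725 - 10620) = 7*(2*sqrt(3353)) - 11345 = 14*sqrt(3353) - 11345 = -11345 + 14*sqrt(3353)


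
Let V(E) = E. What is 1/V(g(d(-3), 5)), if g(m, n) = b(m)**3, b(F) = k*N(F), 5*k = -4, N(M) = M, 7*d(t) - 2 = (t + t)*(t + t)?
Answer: -42875/3511808 ≈ -0.012209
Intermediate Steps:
d(t) = 2/7 + 4*t**2/7 (d(t) = 2/7 + ((t + t)*(t + t))/7 = 2/7 + ((2*t)*(2*t))/7 = 2/7 + (4*t**2)/7 = 2/7 + 4*t**2/7)
k = -4/5 (k = (1/5)*(-4) = -4/5 ≈ -0.80000)
b(F) = -4*F/5
g(m, n) = -64*m**3/125 (g(m, n) = (-4*m/5)**3 = -64*m**3/125)
1/V(g(d(-3), 5)) = 1/(-64*(2/7 + (4/7)*(-3)**2)**3/125) = 1/(-64*(2/7 + (4/7)*9)**3/125) = 1/(-64*(2/7 + 36/7)**3/125) = 1/(-64*(38/7)**3/125) = 1/(-64/125*54872/343) = 1/(-3511808/42875) = -42875/3511808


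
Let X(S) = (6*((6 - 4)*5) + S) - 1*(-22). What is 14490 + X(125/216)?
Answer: 3147677/216 ≈ 14573.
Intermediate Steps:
X(S) = 82 + S (X(S) = (6*(2*5) + S) + 22 = (6*10 + S) + 22 = (60 + S) + 22 = 82 + S)
14490 + X(125/216) = 14490 + (82 + 125/216) = 14490 + 17837/216 = 3147677/216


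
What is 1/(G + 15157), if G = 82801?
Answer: 1/97958 ≈ 1.0208e-5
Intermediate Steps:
1/(G + 15157) = 1/(82801 + 15157) = 1/97958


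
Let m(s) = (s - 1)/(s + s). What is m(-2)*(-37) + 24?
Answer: -15/4 ≈ -3.7500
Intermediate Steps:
m(s) = (-1 + s)/(2*s) (m(s) = (-1 + s)/((2*s)) = (-1 + s)*(1/(2*s)) = (-1 + s)/(2*s))
m(-2)*(-37) + 24 = ((½)*(-1 - 2)/(-2))*(-37) + 24 = ((½)*(-½)*(-3))*(-37) + 24 = (¾)*(-37) + 24 = -111/4 + 24 = -15/4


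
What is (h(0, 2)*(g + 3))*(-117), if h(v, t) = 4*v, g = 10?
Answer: 0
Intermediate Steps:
(h(0, 2)*(g + 3))*(-117) = ((4*0)*(10 + 3))*(-117) = (0*13)*(-117) = 0*(-117) = 0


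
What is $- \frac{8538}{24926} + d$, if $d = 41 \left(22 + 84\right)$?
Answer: $\frac{54159929}{12463} \approx 4345.7$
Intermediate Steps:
$d = 4346$ ($d = 41 \cdot 106 = 4346$)
$- \frac{8538}{24926} + d = - \frac{8538}{24926} + 4346 = \left(-8538\right) \frac{1}{24926} + 4346 = - \frac{4269}{12463} + 4346 = \frac{54159929}{12463}$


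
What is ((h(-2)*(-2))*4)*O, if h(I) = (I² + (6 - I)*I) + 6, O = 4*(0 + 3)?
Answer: 576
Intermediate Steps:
O = 12 (O = 4*3 = 12)
h(I) = 6 + I² + I*(6 - I) (h(I) = (I² + I*(6 - I)) + 6 = 6 + I² + I*(6 - I))
((h(-2)*(-2))*4)*O = (((6 + 6*(-2))*(-2))*4)*12 = (((6 - 12)*(-2))*4)*12 = (-6*(-2)*4)*12 = (12*4)*12 = 48*12 = 576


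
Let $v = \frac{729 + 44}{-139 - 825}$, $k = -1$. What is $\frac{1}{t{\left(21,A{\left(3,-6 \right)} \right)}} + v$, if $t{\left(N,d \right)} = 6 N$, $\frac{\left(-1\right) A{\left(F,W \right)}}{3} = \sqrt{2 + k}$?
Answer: $- \frac{48217}{60732} \approx -0.79393$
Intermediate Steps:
$A{\left(F,W \right)} = -3$ ($A{\left(F,W \right)} = - 3 \sqrt{2 - 1} = - 3 \sqrt{1} = \left(-3\right) 1 = -3$)
$v = - \frac{773}{964}$ ($v = \frac{773}{-964} = 773 \left(- \frac{1}{964}\right) = - \frac{773}{964} \approx -0.80187$)
$\frac{1}{t{\left(21,A{\left(3,-6 \right)} \right)}} + v = \frac{1}{6 \cdot 21} - \frac{773}{964} = \frac{1}{126} - \frac{773}{964} = - \frac{48217}{60732}$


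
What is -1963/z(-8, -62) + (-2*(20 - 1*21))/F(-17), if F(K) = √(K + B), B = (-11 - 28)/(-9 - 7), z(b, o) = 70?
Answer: -1963/70 - 8*I*√233/233 ≈ -28.043 - 0.5241*I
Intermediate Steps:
B = 39/16 (B = -39/(-16) = -39*(-1/16) = 39/16 ≈ 2.4375)
F(K) = √(39/16 + K) (F(K) = √(K + 39/16) = √(39/16 + K))
-1963/z(-8, -62) + (-2*(20 - 1*21))/F(-17) = -1963/70 + (-2*(20 - 1*21))/((√(39 + 16*(-17))/4)) = -1963*1/70 + (-2*(20 - 21))/((√(39 - 272)/4)) = -1963/70 + (-2*(-1))/((√(-233)/4)) = -1963/70 + 2/(((I*√233)/4)) = -1963/70 + 2/((I*√233/4)) = -1963/70 + 2*(-4*I*√233/233) = -1963/70 - 8*I*√233/233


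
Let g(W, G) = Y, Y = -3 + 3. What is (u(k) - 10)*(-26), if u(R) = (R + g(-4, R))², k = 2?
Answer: 156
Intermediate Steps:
Y = 0
g(W, G) = 0
u(R) = R² (u(R) = (R + 0)² = R²)
(u(k) - 10)*(-26) = (2² - 10)*(-26) = (4 - 10)*(-26) = -6*(-26) = 156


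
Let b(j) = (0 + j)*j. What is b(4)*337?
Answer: 5392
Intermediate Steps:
b(j) = j² (b(j) = j*j = j²)
b(4)*337 = 4²*337 = 16*337 = 5392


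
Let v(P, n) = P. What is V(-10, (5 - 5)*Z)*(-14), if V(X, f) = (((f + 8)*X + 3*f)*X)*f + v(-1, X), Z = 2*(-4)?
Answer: 14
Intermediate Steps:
Z = -8
V(X, f) = -1 + X*f*(3*f + X*(8 + f)) (V(X, f) = (((f + 8)*X + 3*f)*X)*f - 1 = (((8 + f)*X + 3*f)*X)*f - 1 = ((X*(8 + f) + 3*f)*X)*f - 1 = ((3*f + X*(8 + f))*X)*f - 1 = (X*(3*f + X*(8 + f)))*f - 1 = X*f*(3*f + X*(8 + f)) - 1 = -1 + X*f*(3*f + X*(8 + f)))
V(-10, (5 - 5)*Z)*(-14) = (-1 + (-10)²*((5 - 5)*(-8))² + 3*(-10)*((5 - 5)*(-8))² + 8*((5 - 5)*(-8))*(-10)²)*(-14) = (-1 + 100*(0*(-8))² + 3*(-10)*(0*(-8))² + 8*(0*(-8))*100)*(-14) = (-1 + 100*0² + 3*(-10)*0² + 8*0*100)*(-14) = (-1 + 100*0 + 3*(-10)*0 + 0)*(-14) = (-1 + 0 + 0 + 0)*(-14) = -1*(-14) = 14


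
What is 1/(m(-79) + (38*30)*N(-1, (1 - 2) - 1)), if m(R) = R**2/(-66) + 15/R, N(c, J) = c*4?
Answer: -5214/24269869 ≈ -0.00021483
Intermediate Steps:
N(c, J) = 4*c
m(R) = 15/R - R**2/66 (m(R) = R**2*(-1/66) + 15/R = -R**2/66 + 15/R = 15/R - R**2/66)
1/(m(-79) + (38*30)*N(-1, (1 - 2) - 1)) = 1/((1/66)*(990 - 1*(-79)**3)/(-79) + (38*30)*(4*(-1))) = 1/((1/66)*(-1/79)*(990 - 1*(-493039)) + 1140*(-4)) = 1/((1/66)*(-1/79)*(990 + 493039) - 4560) = 1/((1/66)*(-1/79)*494029 - 4560) = 1/(-494029/5214 - 4560) = 1/(-24269869/5214) = -5214/24269869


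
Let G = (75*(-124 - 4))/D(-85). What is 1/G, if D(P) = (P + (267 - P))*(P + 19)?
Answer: 2937/1600 ≈ 1.8356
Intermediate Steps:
D(P) = 5073 + 267*P (D(P) = 267*(19 + P) = 5073 + 267*P)
G = 1600/2937 (G = (75*(-124 - 4))/(5073 + 267*(-85)) = (75*(-128))/(5073 - 22695) = -9600/(-17622) = -9600*(-1/17622) = 1600/2937 ≈ 0.54477)
1/G = 1/(1600/2937) = 2937/1600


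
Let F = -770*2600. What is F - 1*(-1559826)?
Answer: -442174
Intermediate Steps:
F = -2002000
F - 1*(-1559826) = -2002000 - 1*(-1559826) = -2002000 + 1559826 = -442174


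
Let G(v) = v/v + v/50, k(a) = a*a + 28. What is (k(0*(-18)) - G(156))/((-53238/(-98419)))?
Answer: 19585381/443650 ≈ 44.146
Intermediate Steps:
k(a) = 28 + a² (k(a) = a² + 28 = 28 + a²)
G(v) = 1 + v/50 (G(v) = 1 + v*(1/50) = 1 + v/50)
(k(0*(-18)) - G(156))/((-53238/(-98419))) = ((28 + (0*(-18))²) - (1 + (1/50)*156))/((-53238/(-98419))) = ((28 + 0²) - (1 + 78/25))/((-53238*(-1/98419))) = ((28 + 0) - 1*103/25)/(53238/98419) = (28 - 103/25)*(98419/53238) = (597/25)*(98419/53238) = 19585381/443650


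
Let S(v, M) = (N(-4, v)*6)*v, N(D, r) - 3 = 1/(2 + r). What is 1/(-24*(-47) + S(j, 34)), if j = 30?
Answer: 8/13389 ≈ 0.00059750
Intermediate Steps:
N(D, r) = 3 + 1/(2 + r)
S(v, M) = 6*v*(7 + 3*v)/(2 + v) (S(v, M) = (((7 + 3*v)/(2 + v))*6)*v = (6*(7 + 3*v)/(2 + v))*v = 6*v*(7 + 3*v)/(2 + v))
1/(-24*(-47) + S(j, 34)) = 1/(-24*(-47) + 6*30*(7 + 3*30)/(2 + 30)) = 1/(1128 + 6*30*(7 + 90)/32) = 1/(1128 + 6*30*(1/32)*97) = 1/(1128 + 4365/8) = 1/(13389/8) = 8/13389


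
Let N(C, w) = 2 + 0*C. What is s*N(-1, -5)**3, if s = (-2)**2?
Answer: 32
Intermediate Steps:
N(C, w) = 2 (N(C, w) = 2 + 0 = 2)
s = 4
s*N(-1, -5)**3 = 4*2**3 = 4*8 = 32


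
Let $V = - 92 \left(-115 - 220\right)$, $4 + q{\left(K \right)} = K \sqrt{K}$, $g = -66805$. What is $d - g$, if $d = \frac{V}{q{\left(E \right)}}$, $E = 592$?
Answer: $\frac{866271599140}{12967167} + \frac{4561360 \sqrt{37}}{12967167} \approx 66807.0$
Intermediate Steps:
$q{\left(K \right)} = -4 + K^{\frac{3}{2}}$ ($q{\left(K \right)} = -4 + K \sqrt{K} = -4 + K^{\frac{3}{2}}$)
$V = 30820$ ($V = \left(-92\right) \left(-335\right) = 30820$)
$d = \frac{30820}{-4 + 2368 \sqrt{37}}$ ($d = \frac{30820}{-4 + 592^{\frac{3}{2}}} = \frac{30820}{-4 + 2368 \sqrt{37}} \approx 2.1403$)
$d - g = \left(\frac{7705}{12967167} + \frac{4561360 \sqrt{37}}{12967167}\right) - -66805 = \left(\frac{7705}{12967167} + \frac{4561360 \sqrt{37}}{12967167}\right) + 66805 = \frac{866271599140}{12967167} + \frac{4561360 \sqrt{37}}{12967167}$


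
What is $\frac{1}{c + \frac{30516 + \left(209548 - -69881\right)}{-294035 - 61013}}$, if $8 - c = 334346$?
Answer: $- \frac{355048}{118706348169} \approx -2.991 \cdot 10^{-6}$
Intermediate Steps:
$c = -334338$ ($c = 8 - 334346 = -334338$)
$\frac{1}{c + \frac{30516 + \left(209548 - -69881\right)}{-294035 - 61013}} = \frac{1}{-334338 + \frac{30516 + \left(209548 - -69881\right)}{-294035 - 61013}} = \frac{1}{-334338 + \frac{30516 + \left(209548 + 69881\right)}{-355048}} = \frac{1}{-334338 + \left(30516 + 279429\right) \left(- \frac{1}{355048}\right)} = \frac{1}{-334338 + 309945 \left(- \frac{1}{355048}\right)} = \frac{1}{-334338 - \frac{309945}{355048}} = \frac{1}{- \frac{118706348169}{355048}} = - \frac{355048}{118706348169}$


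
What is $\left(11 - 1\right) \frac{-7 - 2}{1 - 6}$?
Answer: $18$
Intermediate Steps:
$\left(11 - 1\right) \frac{-7 - 2}{1 - 6} = 10 \left(- \frac{9}{-5}\right) = 10 \left(\left(-9\right) \left(- \frac{1}{5}\right)\right) = 10 \cdot \frac{9}{5} = 18$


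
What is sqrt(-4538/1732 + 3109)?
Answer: 5*sqrt(93185930)/866 ≈ 55.735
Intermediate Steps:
sqrt(-4538/1732 + 3109) = sqrt(-4538*1/1732 + 3109) = sqrt(-2269/866 + 3109) = sqrt(2690125/866) = 5*sqrt(93185930)/866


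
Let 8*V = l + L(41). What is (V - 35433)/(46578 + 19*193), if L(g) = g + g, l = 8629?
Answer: -274753/401960 ≈ -0.68353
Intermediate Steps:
L(g) = 2*g
V = 8711/8 (V = (8629 + 2*41)/8 = (8629 + 82)/8 = (⅛)*8711 = 8711/8 ≈ 1088.9)
(V - 35433)/(46578 + 19*193) = (8711/8 - 35433)/(46578 + 19*193) = -274753/(8*(46578 + 3667)) = -274753/8/50245 = -274753/8*1/50245 = -274753/401960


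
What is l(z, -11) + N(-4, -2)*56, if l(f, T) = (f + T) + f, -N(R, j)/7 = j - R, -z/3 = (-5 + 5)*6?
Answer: -795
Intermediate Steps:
z = 0 (z = -3*(-5 + 5)*6 = -0*6 = -3*0 = 0)
N(R, j) = -7*j + 7*R (N(R, j) = -7*(j - R) = -7*j + 7*R)
l(f, T) = T + 2*f (l(f, T) = (T + f) + f = T + 2*f)
l(z, -11) + N(-4, -2)*56 = (-11 + 2*0) + (-7*(-2) + 7*(-4))*56 = (-11 + 0) + (14 - 28)*56 = -11 - 14*56 = -11 - 784 = -795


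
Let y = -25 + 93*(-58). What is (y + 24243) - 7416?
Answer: 11408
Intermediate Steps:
y = -5419 (y = -25 - 5394 = -5419)
(y + 24243) - 7416 = (-5419 + 24243) - 7416 = 18824 - 7416 = 11408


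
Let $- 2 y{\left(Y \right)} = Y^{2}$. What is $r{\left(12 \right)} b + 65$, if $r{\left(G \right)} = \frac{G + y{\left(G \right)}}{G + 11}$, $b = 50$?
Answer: $- \frac{1505}{23} \approx -65.435$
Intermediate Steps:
$y{\left(Y \right)} = - \frac{Y^{2}}{2}$
$r{\left(G \right)} = \frac{G - \frac{G^{2}}{2}}{11 + G}$ ($r{\left(G \right)} = \frac{G - \frac{G^{2}}{2}}{G + 11} = \frac{G - \frac{G^{2}}{2}}{11 + G}$)
$r{\left(12 \right)} b + 65 = \frac{1}{2} \cdot 12 \frac{1}{11 + 12} \left(2 - 12\right) 50 + 65 = \frac{1}{2} \cdot 12 \cdot \frac{1}{23} \left(2 - 12\right) 50 + 65 = \frac{1}{2} \cdot 12 \cdot \frac{1}{23} \left(-10\right) 50 + 65 = \left(- \frac{60}{23}\right) 50 + 65 = - \frac{3000}{23} + 65 = - \frac{1505}{23}$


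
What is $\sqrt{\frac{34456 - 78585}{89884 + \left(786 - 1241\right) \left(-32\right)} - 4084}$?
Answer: $\frac{5 i \sqrt{445551236807}}{52222} \approx 63.909 i$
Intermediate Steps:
$\sqrt{\frac{34456 - 78585}{89884 + \left(786 - 1241\right) \left(-32\right)} - 4084} = \sqrt{- \frac{44129}{89884 + \left(786 - 1241\right) \left(-32\right)} - 4084} = \sqrt{- \frac{44129}{89884 - -14560} - 4084} = \sqrt{- \frac{44129}{89884 + 14560} - 4084} = \sqrt{- \frac{44129}{104444} - 4084} = \sqrt{- \frac{426593425}{104444}} = \frac{5 i \sqrt{445551236807}}{52222}$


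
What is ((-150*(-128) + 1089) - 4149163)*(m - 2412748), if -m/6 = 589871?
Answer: 24574950697276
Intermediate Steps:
m = -3539226 (m = -6*589871 = -3539226)
((-150*(-128) + 1089) - 4149163)*(m - 2412748) = ((-150*(-128) + 1089) - 4149163)*(-3539226 - 2412748) = ((19200 + 1089) - 4149163)*(-5951974) = (20289 - 4149163)*(-5951974) = -4128874*(-5951974) = 24574950697276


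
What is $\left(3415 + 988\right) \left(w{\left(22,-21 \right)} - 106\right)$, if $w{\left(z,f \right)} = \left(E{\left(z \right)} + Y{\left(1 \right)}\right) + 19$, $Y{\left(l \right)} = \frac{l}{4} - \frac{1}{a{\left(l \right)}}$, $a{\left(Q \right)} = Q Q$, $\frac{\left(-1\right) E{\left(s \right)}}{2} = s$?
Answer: $- \frac{2320381}{4} \approx -5.801 \cdot 10^{5}$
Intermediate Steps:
$E{\left(s \right)} = - 2 s$
$a{\left(Q \right)} = Q^{2}$
$Y{\left(l \right)} = - \frac{1}{l^{2}} + \frac{l}{4}$ ($Y{\left(l \right)} = \frac{l}{4} - \frac{1}{l^{2}} = - \frac{1}{l^{2}} + \frac{l}{4}$)
$w{\left(z,f \right)} = \frac{73}{4} - 2 z$ ($w{\left(z,f \right)} = \left(- 2 z + \left(- 1^{-2} + \frac{1}{4} \cdot 1\right)\right) + 19 = \left(- 2 z + \left(\left(-1\right) 1 + \frac{1}{4}\right)\right) + 19 = \left(- 2 z + \left(-1 + \frac{1}{4}\right)\right) + 19 = \left(- 2 z - \frac{3}{4}\right) + 19 = \left(- \frac{3}{4} - 2 z\right) + 19 = \frac{73}{4} - 2 z$)
$\left(3415 + 988\right) \left(w{\left(22,-21 \right)} - 106\right) = \left(3415 + 988\right) \left(\left(\frac{73}{4} - 44\right) - 106\right) = 4403 \left(\left(\frac{73}{4} - 44\right) - 106\right) = 4403 \left(- \frac{103}{4} - 106\right) = 4403 \left(- \frac{527}{4}\right) = - \frac{2320381}{4}$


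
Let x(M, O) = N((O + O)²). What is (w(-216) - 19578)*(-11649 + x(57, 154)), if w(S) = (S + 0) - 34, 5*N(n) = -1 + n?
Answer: -726061704/5 ≈ -1.4521e+8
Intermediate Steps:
N(n) = -⅕ + n/5 (N(n) = (-1 + n)/5 = -⅕ + n/5)
x(M, O) = -⅕ + 4*O²/5 (x(M, O) = -⅕ + (O + O)²/5 = -⅕ + (2*O)²/5 = -⅕ + (4*O²)/5 = -⅕ + 4*O²/5)
w(S) = -34 + S (w(S) = S - 34 = -34 + S)
(w(-216) - 19578)*(-11649 + x(57, 154)) = ((-34 - 216) - 19578)*(-11649 + (-⅕ + (⅘)*154²)) = (-250 - 19578)*(-11649 + (-⅕ + (⅘)*23716)) = -19828*(-11649 + (-⅕ + 94864/5)) = -19828*(-11649 + 94863/5) = -19828*36618/5 = -726061704/5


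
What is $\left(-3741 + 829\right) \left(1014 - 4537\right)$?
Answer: $10258976$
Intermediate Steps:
$\left(-3741 + 829\right) \left(1014 - 4537\right) = \left(-2912\right) \left(-3523\right) = 10258976$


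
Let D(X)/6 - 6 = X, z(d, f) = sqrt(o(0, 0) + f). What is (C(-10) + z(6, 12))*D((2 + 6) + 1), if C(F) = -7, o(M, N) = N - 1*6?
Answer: -630 + 90*sqrt(6) ≈ -409.55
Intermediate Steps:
o(M, N) = -6 + N (o(M, N) = N - 6 = -6 + N)
z(d, f) = sqrt(-6 + f) (z(d, f) = sqrt((-6 + 0) + f) = sqrt(-6 + f))
D(X) = 36 + 6*X
(C(-10) + z(6, 12))*D((2 + 6) + 1) = (-7 + sqrt(-6 + 12))*(36 + 6*((2 + 6) + 1)) = (-7 + sqrt(6))*(36 + 6*(8 + 1)) = (-7 + sqrt(6))*(36 + 6*9) = (-7 + sqrt(6))*(36 + 54) = (-7 + sqrt(6))*90 = -630 + 90*sqrt(6)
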